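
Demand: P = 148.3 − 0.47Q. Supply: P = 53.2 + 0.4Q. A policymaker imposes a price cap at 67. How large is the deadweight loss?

2434.52

Competitive equilibrium: 148.3 − 0.47Q = 53.2 + 0.4Q → Q* = 109.31034, P* = 96.92414.
At the ceiling P = 67, quantity supplied = (67 − 53.2)/0.4 = 34.5.
Willingness to pay at Q' = 34.5: 148.3 − 0.47·34.5 = 132.085.
ΔQ = 109.31034 − 34.5 = 74.81034; wedge = 132.085 − 67 = 65.085.
Deadweight loss = ½ × 74.81034 × 65.085 = 2434.52.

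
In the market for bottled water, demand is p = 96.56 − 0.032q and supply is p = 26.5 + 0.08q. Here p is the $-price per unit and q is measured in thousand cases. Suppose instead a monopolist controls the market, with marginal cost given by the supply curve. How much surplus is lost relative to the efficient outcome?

$1082.10 thousand

Competitive equilibrium: 96.56 − 0.032q = 26.5 + 0.08q → q* = 625.5357, p* = 76.5429.
Marginal revenue: MR = 96.56 − 0.064q. Set MR = MC: 96.56 − 0.064q = 26.5 + 0.08q → q_m = 486.5278.
Price p_m = 96.56 − 0.032·486.5278 = 80.9911; MC(q_m) = 26.5 + 0.08·486.5278 = 65.4222.
Competitive q* = 625.5357, so Δq = 139.0079; wedge = 80.9911 − 65.4222 = 15.5689.
Welfare loss = ½ × 139.0079 × 15.5689 = $1082.10 thousand.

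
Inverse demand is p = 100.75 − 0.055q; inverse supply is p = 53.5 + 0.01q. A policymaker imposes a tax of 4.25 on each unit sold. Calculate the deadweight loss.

138.94

Competitive equilibrium: 100.75 − 0.055q = 53.5 + 0.01q → q* = 726.9231, p* = 60.7692.
With the tax, the buyer price exceeds the seller price by 4.25: (100.75 − 0.055q) − (53.5 + 0.01q) = 4.25 → q' = 661.5385.
Δq = 726.9231 − 661.5385 = 65.3846; the wedge equals the tax, 4.25.
The triangle = ½ × 65.3846 × 4.25 = 138.94.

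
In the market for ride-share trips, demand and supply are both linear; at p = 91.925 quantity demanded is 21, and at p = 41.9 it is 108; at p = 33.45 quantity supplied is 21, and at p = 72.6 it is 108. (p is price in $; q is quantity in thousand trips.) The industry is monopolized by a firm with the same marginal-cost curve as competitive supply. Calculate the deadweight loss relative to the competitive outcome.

$403.20 thousand

Demand slope = (41.9 − 91.925)/(108 − 21) = −0.575, so p = 104 − 0.575q.
Supply slope = (72.6 − 33.45)/(108 − 21) = 0.45, so p = 24 + 0.45q.
Competitive equilibrium: 104 − 0.575q = 24 + 0.45q → q* = 78.0488, p* = 59.122.
Marginal revenue: MR = 104 − 1.15q. Set MR = MC: 104 − 1.15q = 24 + 0.45q → q_m = 50.
Price p_m = 104 − 0.575·50 = 75.25; MC(q_m) = 24 + 0.45·50 = 46.5.
Competitive q* = 78.0488, so Δq = 28.0488; wedge = 75.25 − 46.5 = 28.75.
Welfare loss = ½ × 28.0488 × 28.75 = $403.20 thousand.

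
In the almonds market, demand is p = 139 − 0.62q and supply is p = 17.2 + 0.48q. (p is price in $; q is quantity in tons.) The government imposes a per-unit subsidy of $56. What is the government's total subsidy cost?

Competitive equilibrium: 139 − 0.62q = 17.2 + 0.48q → q* = 110.7273, p* = 70.3491.
The subsidy lowers effective supply by 56: p = 0.48q − 38.8.
New quantity: 139 − 0.62q = 0.48q − 38.8 → q' = 161.6364.
Total subsidy cost = 56 × 161.6364 = $9051.64.

$9051.64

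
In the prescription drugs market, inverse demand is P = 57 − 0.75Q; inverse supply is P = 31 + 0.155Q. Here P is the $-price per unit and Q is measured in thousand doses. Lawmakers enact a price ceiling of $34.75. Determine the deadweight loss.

$9.31 thousand

Competitive equilibrium: 57 − 0.75Q = 31 + 0.155Q → Q* = 28.7293, P* = 35.453.
At the ceiling P = 34.75, quantity supplied = (34.75 − 31)/0.155 = 24.1935.
Willingness to pay at Q' = 24.1935: 57 − 0.75·24.1935 = 38.8549.
ΔQ = 28.7293 − 24.1935 = 4.5358; wedge = 38.8549 − 34.75 = 4.1049.
Deadweight loss = ½ × 4.5358 × 4.1049 = $9.31 thousand.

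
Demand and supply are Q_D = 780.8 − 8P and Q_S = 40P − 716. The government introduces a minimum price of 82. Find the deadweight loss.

In inverse form: demand P = 97.6 − 0.125Q, supply P = 17.9 + 0.025Q.
Competitive equilibrium: 97.6 − 0.125Q = 17.9 + 0.025Q → Q* = 531.3333, P* = 31.1833.
At the floor P = 82, quantity demanded = (97.6 − 82)/0.125 = 124.8.
Sellers' marginal cost at Q' = 124.8: 17.9 + 0.025·124.8 = 21.02.
ΔQ = 531.3333 − 124.8 = 406.5333; wedge = 82 − 21.02 = 60.98.
Welfare loss = ½ × 406.5333 × 60.98 = 12395.20.

12395.20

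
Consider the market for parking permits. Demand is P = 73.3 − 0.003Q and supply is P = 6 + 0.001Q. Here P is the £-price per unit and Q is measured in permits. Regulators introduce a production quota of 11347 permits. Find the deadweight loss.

Competitive equilibrium: 73.3 − 0.003Q = 6 + 0.001Q → Q* = 16825, P* = 22.825.
At Q = 11347: demand price = 73.3 − 0.003·11347 = 39.259; supply price = 6 + 0.001·11347 = 17.347.
ΔQ = 16825 − 11347 = 5478; wedge = 39.259 − 17.347 = 21.912.
The triangle = ½ × 5478 × 21.912 = £60016.968.

£60016.968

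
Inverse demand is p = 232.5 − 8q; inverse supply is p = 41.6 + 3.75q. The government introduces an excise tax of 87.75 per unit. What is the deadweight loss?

327.66

Competitive equilibrium: 232.5 − 8q = 41.6 + 3.75q → q* = 16.2468, p* = 102.5255.
With the tax, the buyer price exceeds the seller price by 87.75: (232.5 − 8q) − (41.6 + 3.75q) = 87.75 → q' = 8.7787.
Δq = 16.2468 − 8.7787 = 7.4681; the wedge equals the tax, 87.75.
Deadweight loss = ½ × 7.4681 × 87.75 = 327.66.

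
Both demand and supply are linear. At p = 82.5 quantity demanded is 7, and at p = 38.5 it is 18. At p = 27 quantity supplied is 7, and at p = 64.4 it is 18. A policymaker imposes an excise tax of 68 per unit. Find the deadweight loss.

Demand slope = (38.5 − 82.5)/(18 − 7) = −4, so p = 110.5 − 4q.
Supply slope = (64.4 − 27)/(18 − 7) = 3.4, so p = 3.2 + 3.4q.
Competitive equilibrium: 110.5 − 4q = 3.2 + 3.4q → q* = 14.5, p* = 52.5.
With the tax, the buyer price exceeds the seller price by 68: (110.5 − 4q) − (3.2 + 3.4q) = 68 → q' = 5.3108.
Δq = 14.5 − 5.3108 = 9.1892; the wedge equals the tax, 68.
DWL = ½ × 9.1892 × 68 = 312.43.

312.43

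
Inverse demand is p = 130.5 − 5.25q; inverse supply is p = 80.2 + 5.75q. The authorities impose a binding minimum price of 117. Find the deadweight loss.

22.03

Competitive equilibrium: 130.5 − 5.25q = 80.2 + 5.75q → q* = 4.5727, p* = 106.4932.
At the floor p = 117, quantity demanded = (130.5 − 117)/5.25 = 2.5714.
Sellers' marginal cost at q' = 2.5714: 80.2 + 5.75·2.5714 = 94.9856.
Δq = 4.5727 − 2.5714 = 2.0013; wedge = 117 − 94.9856 = 22.0144.
Deadweight loss = ½ × 2.0013 × 22.0144 = 22.03.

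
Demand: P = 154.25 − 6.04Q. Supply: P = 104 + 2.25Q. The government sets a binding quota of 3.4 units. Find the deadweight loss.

Competitive equilibrium: 154.25 − 6.04Q = 104 + 2.25Q → Q* = 6.0615, P* = 117.6384.
At Q = 3.4: demand price = 154.25 − 6.04·3.4 = 133.714; supply price = 104 + 2.25·3.4 = 111.65.
ΔQ = 6.0615 − 3.4 = 2.6615; wedge = 133.714 − 111.65 = 22.064.
DWL = ½ × 2.6615 × 22.064 = 29.36.

29.36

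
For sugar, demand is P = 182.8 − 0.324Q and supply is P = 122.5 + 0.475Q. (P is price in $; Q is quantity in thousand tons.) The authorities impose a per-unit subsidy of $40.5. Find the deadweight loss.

$1026.44 thousand

Competitive equilibrium: 182.8 − 0.324Q = 122.5 + 0.475Q → Q* = 75.4693, P* = 158.3479.
The subsidy lowers effective supply by 40.5: P = 82 + 0.475Q.
New quantity: 182.8 − 0.324Q = 82 + 0.475Q → Q' = 126.1577.
Overproduction ΔQ = 126.1577 − 75.4693 = 50.6884; wedge = subsidy = 40.5.
The triangle = ½ × 50.6884 × 40.5 = $1026.44 thousand.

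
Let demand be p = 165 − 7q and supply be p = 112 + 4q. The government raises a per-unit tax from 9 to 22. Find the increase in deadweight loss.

Competitive equilibrium: 165 − 7q = 112 + 4q → q* = 4.8182, p* = 131.2727.
For a per-unit tax t: Δq = t/11, so DWL = ½·t·(t/11) = t²/22.
At t = 9: DWL = 3.682. At t = 22: DWL = 22.
Increase = 22 − 3.682 = 18.32.

18.32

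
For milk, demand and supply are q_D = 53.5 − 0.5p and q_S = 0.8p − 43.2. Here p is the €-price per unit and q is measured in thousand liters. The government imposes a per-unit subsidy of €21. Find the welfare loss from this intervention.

In inverse form: demand p = 107 − 2q, supply p = 54 + 1.25q.
Competitive equilibrium: 107 − 2q = 54 + 1.25q → q* = 16.3077, p* = 74.3846.
The subsidy lowers effective supply by 21: p = 33 + 1.25q.
New quantity: 107 − 2q = 33 + 1.25q → q' = 22.7692.
Overproduction Δq = 22.7692 − 16.3077 = 6.4615; wedge = subsidy = 21.
Deadweight loss = ½ × 6.4615 × 21 = €67.85 thousand.

€67.85 thousand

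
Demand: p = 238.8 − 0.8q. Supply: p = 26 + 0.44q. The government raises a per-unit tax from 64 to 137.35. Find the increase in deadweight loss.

Competitive equilibrium: 238.8 − 0.8q = 26 + 0.44q → q* = 171.6129, p* = 101.5097.
For a per-unit tax t: Δq = t/1.24, so DWL = ½·t·(t/1.24) = t²/2.48.
At t = 64: DWL = 1651.613. At t = 137.35: DWL = 7606.864.
Increase = 7606.864 − 1651.613 = 5955.25.

5955.25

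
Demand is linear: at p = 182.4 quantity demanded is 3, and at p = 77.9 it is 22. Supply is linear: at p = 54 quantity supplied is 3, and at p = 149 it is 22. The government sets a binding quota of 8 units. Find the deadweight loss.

Demand slope = (77.9 − 182.4)/(22 − 3) = −5.5, so p = 198.9 − 5.5q.
Supply slope = (149 − 54)/(22 − 3) = 5, so p = 39 + 5q.
Competitive equilibrium: 198.9 − 5.5q = 39 + 5q → q* = 15.22857, p* = 115.14286.
At q = 8: demand price = 198.9 − 5.5·8 = 154.9; supply price = 39 + 5·8 = 79.
Δq = 15.22857 − 8 = 7.22857; wedge = 154.9 − 79 = 75.9.
Deadweight loss = ½ × 7.22857 × 75.9 = 274.32.

274.32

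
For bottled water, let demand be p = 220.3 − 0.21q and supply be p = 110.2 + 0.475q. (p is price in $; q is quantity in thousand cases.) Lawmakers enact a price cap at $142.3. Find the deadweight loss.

Competitive equilibrium: 220.3 − 0.21q = 110.2 + 0.475q → q* = 160.7299, p* = 186.5467.
At the ceiling p = 142.3, quantity supplied = (142.3 − 110.2)/0.475 = 67.5789.
Willingness to pay at q' = 67.5789: 220.3 − 0.21·67.5789 = 206.1084.
Δq = 160.7299 − 67.5789 = 93.151; wedge = 206.1084 − 142.3 = 63.8084.
Welfare loss = ½ × 93.151 × 63.8084 = $2971.91 thousand.

$2971.91 thousand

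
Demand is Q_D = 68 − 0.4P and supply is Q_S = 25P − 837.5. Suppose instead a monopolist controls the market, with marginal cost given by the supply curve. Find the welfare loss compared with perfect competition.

902.44

In inverse form: demand P = 170 − 2.5Q, supply P = 33.5 + 0.04Q.
Competitive equilibrium: 170 − 2.5Q = 33.5 + 0.04Q → Q* = 53.74016, P* = 35.64961.
Marginal revenue: MR = 170 − 5Q. Set MR = MC: 170 − 5Q = 33.5 + 0.04Q → Q_m = 27.08333.
Price P_m = 170 − 2.5·27.08333 = 102.29168; MC(Q_m) = 33.5 + 0.04·27.08333 = 34.58333.
Competitive Q* = 53.74016, so ΔQ = 26.65683; wedge = 102.29168 − 34.58333 = 67.70835.
The triangle = ½ × 26.65683 × 67.70835 = 902.44.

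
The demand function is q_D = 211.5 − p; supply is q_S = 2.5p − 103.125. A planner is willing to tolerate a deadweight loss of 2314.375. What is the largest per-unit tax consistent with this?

In inverse form: demand p = 211.5 − q, supply p = 41.25 + 0.4q.
Competitive equilibrium: 211.5 − q = 41.25 + 0.4q → q* = 121.6071, p* = 89.8929.
A tax t gives Δq = t/1.4 and wedge t, so DWL = t²/2.8.
t²/2.8 = 2314.375 → t² = 6480.25 → t = 80.5.

80.5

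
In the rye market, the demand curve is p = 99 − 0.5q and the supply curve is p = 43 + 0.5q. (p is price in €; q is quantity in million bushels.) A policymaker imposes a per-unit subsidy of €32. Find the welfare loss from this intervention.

Competitive equilibrium: 99 − 0.5q = 43 + 0.5q → q* = 56, p* = 71.
The subsidy lowers effective supply by 32: p = 11 + 0.5q.
New quantity: 99 − 0.5q = 11 + 0.5q → q' = 88.
Overproduction Δq = 88 − 56 = 32; wedge = subsidy = 32.
Welfare loss = ½ × 32 × 32 = €512 million.

€512 million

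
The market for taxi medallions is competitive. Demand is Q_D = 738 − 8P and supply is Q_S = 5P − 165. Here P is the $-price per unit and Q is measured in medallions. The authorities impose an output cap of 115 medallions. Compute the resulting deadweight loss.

$736.18

In inverse form: demand P = 92.25 − 0.125Q, supply P = 33 + 0.2Q.
Competitive equilibrium: 92.25 − 0.125Q = 33 + 0.2Q → Q* = 182.3077, P* = 69.4615.
At Q = 115: demand price = 92.25 − 0.125·115 = 77.875; supply price = 33 + 0.2·115 = 56.
ΔQ = 182.3077 − 115 = 67.3077; wedge = 77.875 − 56 = 21.875.
Welfare loss = ½ × 67.3077 × 21.875 = $736.18.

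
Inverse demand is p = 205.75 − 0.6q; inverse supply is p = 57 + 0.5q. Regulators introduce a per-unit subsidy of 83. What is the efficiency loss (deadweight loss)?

3131.36

Competitive equilibrium: 205.75 − 0.6q = 57 + 0.5q → q* = 135.2273, p* = 124.6136.
The subsidy lowers effective supply by 83: p = 0.5q − 26.
New quantity: 205.75 − 0.6q = 0.5q − 26 → q' = 210.6818.
Overproduction Δq = 210.6818 − 135.2273 = 75.4545; wedge = subsidy = 83.
Welfare loss = ½ × 75.4545 × 83 = 3131.36.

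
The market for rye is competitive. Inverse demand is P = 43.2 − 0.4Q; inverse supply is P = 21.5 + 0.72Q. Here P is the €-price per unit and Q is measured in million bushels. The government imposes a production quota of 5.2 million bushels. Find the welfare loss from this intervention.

€112.52 million

Competitive equilibrium: 43.2 − 0.4Q = 21.5 + 0.72Q → Q* = 19.375, P* = 35.45.
At Q = 5.2: demand price = 43.2 − 0.4·5.2 = 41.12; supply price = 21.5 + 0.72·5.2 = 25.244.
ΔQ = 19.375 − 5.2 = 14.175; wedge = 41.12 − 25.244 = 15.876.
The triangle = ½ × 14.175 × 15.876 = €112.52 million.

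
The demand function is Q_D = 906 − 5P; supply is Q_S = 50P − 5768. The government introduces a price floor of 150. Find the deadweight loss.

In inverse form: demand P = 181.2 − 0.2Q, supply P = 115.36 + 0.02Q.
Competitive equilibrium: 181.2 − 0.2Q = 115.36 + 0.02Q → Q* = 299.2727, P* = 121.3455.
At the floor P = 150, quantity demanded = (181.2 − 150)/0.2 = 156.
Sellers' marginal cost at Q' = 156: 115.36 + 0.02·156 = 118.48.
ΔQ = 299.2727 − 156 = 143.2727; wedge = 150 − 118.48 = 31.52.
The triangle = ½ × 143.2727 × 31.52 = 2257.98.

2257.98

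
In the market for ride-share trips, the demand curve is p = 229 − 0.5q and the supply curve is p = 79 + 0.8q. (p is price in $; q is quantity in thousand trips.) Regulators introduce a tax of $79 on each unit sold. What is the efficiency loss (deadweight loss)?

Competitive equilibrium: 229 − 0.5q = 79 + 0.8q → q* = 115.3846, p* = 171.3077.
With the tax, the buyer price exceeds the seller price by 79: (229 − 0.5q) − (79 + 0.8q) = 79 → q' = 54.6154.
Δq = 115.3846 − 54.6154 = 60.7692; the wedge equals the tax, 79.
Welfare loss = ½ × 60.7692 × 79 = $2400.38 thousand.

$2400.38 thousand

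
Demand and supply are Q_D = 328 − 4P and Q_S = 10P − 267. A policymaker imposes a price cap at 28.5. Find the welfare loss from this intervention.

3430

In inverse form: demand P = 82 − 0.25Q, supply P = 26.7 + 0.1Q.
Competitive equilibrium: 82 − 0.25Q = 26.7 + 0.1Q → Q* = 158, P* = 42.5.
At the ceiling P = 28.5, quantity supplied = (28.5 − 26.7)/0.1 = 18.
Willingness to pay at Q' = 18: 82 − 0.25·18 = 77.5.
ΔQ = 158 − 18 = 140; wedge = 77.5 − 28.5 = 49.
Welfare loss = ½ × 140 × 49 = 3430.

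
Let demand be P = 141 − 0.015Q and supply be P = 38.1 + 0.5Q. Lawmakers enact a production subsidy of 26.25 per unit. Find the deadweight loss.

Competitive equilibrium: 141 − 0.015Q = 38.1 + 0.5Q → Q* = 199.8058, P* = 138.0029.
The subsidy lowers effective supply by 26.25: P = 11.85 + 0.5Q.
New quantity: 141 − 0.015Q = 11.85 + 0.5Q → Q' = 250.7767.
Overproduction ΔQ = 250.7767 − 199.8058 = 50.9709; wedge = subsidy = 26.25.
Deadweight loss = ½ × 50.9709 × 26.25 = 668.99.

668.99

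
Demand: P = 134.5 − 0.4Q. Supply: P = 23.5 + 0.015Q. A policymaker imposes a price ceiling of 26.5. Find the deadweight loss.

944.58

Competitive equilibrium: 134.5 − 0.4Q = 23.5 + 0.015Q → Q* = 267.4699, P* = 27.512.
At the ceiling P = 26.5, quantity supplied = (26.5 − 23.5)/0.015 = 200.
Willingness to pay at Q' = 200: 134.5 − 0.4·200 = 54.5.
ΔQ = 267.4699 − 200 = 67.4699; wedge = 54.5 − 26.5 = 28.
DWL = ½ × 67.4699 × 28 = 944.58.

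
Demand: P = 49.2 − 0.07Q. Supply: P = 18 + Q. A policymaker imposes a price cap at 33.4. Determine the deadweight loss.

Competitive equilibrium: 49.2 − 0.07Q = 18 + Q → Q* = 29.1589, P* = 47.1589.
At the ceiling P = 33.4, quantity supplied = (33.4 − 18)/1 = 15.4.
Willingness to pay at Q' = 15.4: 49.2 − 0.07·15.4 = 48.122.
ΔQ = 29.1589 − 15.4 = 13.7589; wedge = 48.122 − 33.4 = 14.722.
DWL = ½ × 13.7589 × 14.722 = 101.28.

101.28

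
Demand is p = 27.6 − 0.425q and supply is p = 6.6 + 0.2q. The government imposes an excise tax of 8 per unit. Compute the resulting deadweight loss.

Competitive equilibrium: 27.6 − 0.425q = 6.6 + 0.2q → q* = 33.6, p* = 13.32.
With the tax, the buyer price exceeds the seller price by 8: (27.6 − 0.425q) − (6.6 + 0.2q) = 8 → q' = 20.8.
Δq = 33.6 − 20.8 = 12.8; the wedge equals the tax, 8.
DWL = ½ × 12.8 × 8 = 51.20.

51.20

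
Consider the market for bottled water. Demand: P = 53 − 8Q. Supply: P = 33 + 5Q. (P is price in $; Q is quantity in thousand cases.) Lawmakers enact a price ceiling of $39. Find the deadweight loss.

Competitive equilibrium: 53 − 8Q = 33 + 5Q → Q* = 1.5385, P* = 40.6923.
At the ceiling P = 39, quantity supplied = (39 − 33)/5 = 1.2.
Willingness to pay at Q' = 1.2: 53 − 8·1.2 = 43.4.
ΔQ = 1.5385 − 1.2 = 0.3385; wedge = 43.4 − 39 = 4.4.
Deadweight loss = ½ × 0.3385 × 4.4 = $0.74 thousand.

$0.74 thousand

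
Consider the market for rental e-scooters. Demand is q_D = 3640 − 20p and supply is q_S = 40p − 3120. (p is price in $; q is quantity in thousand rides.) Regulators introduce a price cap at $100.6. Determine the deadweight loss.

In inverse form: demand p = 182 − 0.05q, supply p = 78 + 0.025q.
Competitive equilibrium: 182 − 0.05q = 78 + 0.025q → q* = 1386.6667, p* = 112.6667.
At the ceiling p = 100.6, quantity supplied = (100.6 − 78)/0.025 = 904.
Willingness to pay at q' = 904: 182 − 0.05·904 = 136.8.
Δq = 1386.6667 − 904 = 482.6667; wedge = 136.8 − 100.6 = 36.2.
Welfare loss = ½ × 482.6667 × 36.2 = $8736.27 thousand.

$8736.27 thousand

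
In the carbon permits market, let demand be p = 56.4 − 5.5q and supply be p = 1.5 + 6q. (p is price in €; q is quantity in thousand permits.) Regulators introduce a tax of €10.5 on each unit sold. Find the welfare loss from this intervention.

€4.79 thousand

Competitive equilibrium: 56.4 − 5.5q = 1.5 + 6q → q* = 4.7739, p* = 30.1435.
With the tax, the buyer price exceeds the seller price by 10.5: (56.4 − 5.5q) − (1.5 + 6q) = 10.5 → q' = 3.8609.
Δq = 4.7739 − 3.8609 = 0.913; the wedge equals the tax, 10.5.
Welfare loss = ½ × 0.913 × 10.5 = €4.79 thousand.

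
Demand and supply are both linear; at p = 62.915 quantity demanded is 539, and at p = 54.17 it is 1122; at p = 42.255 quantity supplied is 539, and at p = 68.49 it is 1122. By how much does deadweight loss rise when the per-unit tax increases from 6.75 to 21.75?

3562.50

Demand slope = (54.17 − 62.915)/(1122 − 539) = −0.015, so p = 71 − 0.015q.
Supply slope = (68.49 − 42.255)/(1122 − 539) = 0.045, so p = 18 + 0.045q.
Competitive equilibrium: 71 − 0.015q = 18 + 0.045q → q* = 883.3333, p* = 57.75.
For a per-unit tax t: Δq = t/0.06, so DWL = ½·t·(t/0.06) = t²/0.12.
At t = 6.75: DWL = 379.688. At t = 21.75: DWL = 3942.188.
Increase = 3942.188 − 379.688 = 3562.50.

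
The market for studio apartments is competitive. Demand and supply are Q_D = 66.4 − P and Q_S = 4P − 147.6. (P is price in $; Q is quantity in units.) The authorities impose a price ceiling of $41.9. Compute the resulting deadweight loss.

$8.10

In inverse form: demand P = 66.4 − Q, supply P = 36.9 + 0.25Q.
Competitive equilibrium: 66.4 − Q = 36.9 + 0.25Q → Q* = 23.6, P* = 42.8.
At the ceiling P = 41.9, quantity supplied = (41.9 − 36.9)/0.25 = 20.
Willingness to pay at Q' = 20: 66.4 − 1·20 = 46.4.
ΔQ = 23.6 − 20 = 3.6; wedge = 46.4 − 41.9 = 4.5.
DWL = ½ × 3.6 × 4.5 = $8.10.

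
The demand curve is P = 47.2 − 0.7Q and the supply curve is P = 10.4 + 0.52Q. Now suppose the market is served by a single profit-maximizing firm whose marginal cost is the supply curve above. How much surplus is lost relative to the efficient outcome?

73.77

Competitive equilibrium: 47.2 − 0.7Q = 10.4 + 0.52Q → Q* = 30.1639, P* = 26.0852.
Marginal revenue: MR = 47.2 − 1.4Q. Set MR = MC: 47.2 − 1.4Q = 10.4 + 0.52Q → Q_m = 19.1667.
Price P_m = 47.2 − 0.7·19.1667 = 33.7833; MC(Q_m) = 10.4 + 0.52·19.1667 = 20.3667.
Competitive Q* = 30.1639, so ΔQ = 10.9972; wedge = 33.7833 − 20.3667 = 13.4166.
The triangle = ½ × 10.9972 × 13.4166 = 73.77.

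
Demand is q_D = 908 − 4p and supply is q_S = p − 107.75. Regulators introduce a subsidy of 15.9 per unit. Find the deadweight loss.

In inverse form: demand p = 227 − 0.25q, supply p = 107.75 + q.
Competitive equilibrium: 227 − 0.25q = 107.75 + q → q* = 95.4, p* = 203.15.
The subsidy lowers effective supply by 15.9: p = 91.85 + q.
New quantity: 227 − 0.25q = 91.85 + q → q' = 108.12.
Overproduction Δq = 108.12 − 95.4 = 12.72; wedge = subsidy = 15.9.
Welfare loss = ½ × 12.72 × 15.9 = 101.124.

101.124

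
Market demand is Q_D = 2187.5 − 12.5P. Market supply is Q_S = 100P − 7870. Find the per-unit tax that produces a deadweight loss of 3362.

24.6

In inverse form: demand P = 175 − 0.08Q, supply P = 78.7 + 0.01Q.
Competitive equilibrium: 175 − 0.08Q = 78.7 + 0.01Q → Q* = 1070, P* = 89.4.
A tax t gives ΔQ = t/0.09 and wedge t, so DWL = t²/0.18.
t²/0.18 = 3362 → t² = 605.16 → t = 24.6.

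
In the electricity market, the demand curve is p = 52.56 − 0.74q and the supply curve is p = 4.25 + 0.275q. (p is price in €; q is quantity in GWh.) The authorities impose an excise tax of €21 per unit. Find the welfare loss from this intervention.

Competitive equilibrium: 52.56 − 0.74q = 4.25 + 0.275q → q* = 47.5961, p* = 17.3389.
With the tax, the buyer price exceeds the seller price by 21: (52.56 − 0.74q) − (4.25 + 0.275q) = 21 → q' = 26.9064.
Δq = 47.5961 − 26.9064 = 20.6897; the wedge equals the tax, 21.
Deadweight loss = ½ × 20.6897 × 21 = €217.24.

€217.24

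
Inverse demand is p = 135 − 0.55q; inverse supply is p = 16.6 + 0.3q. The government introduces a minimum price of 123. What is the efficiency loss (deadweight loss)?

Competitive equilibrium: 135 − 0.55q = 16.6 + 0.3q → q* = 139.2941, p* = 58.3882.
At the floor p = 123, quantity demanded = (135 − 123)/0.55 = 21.8182.
Sellers' marginal cost at q' = 21.8182: 16.6 + 0.3·21.8182 = 23.1455.
Δq = 139.2941 − 21.8182 = 117.4759; wedge = 123 − 23.1455 = 99.8545.
Welfare loss = ½ × 117.4759 × 99.8545 = 5865.25.

5865.25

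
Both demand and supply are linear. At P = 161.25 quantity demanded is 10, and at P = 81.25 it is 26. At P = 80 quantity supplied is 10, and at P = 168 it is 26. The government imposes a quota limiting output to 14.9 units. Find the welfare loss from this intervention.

Demand slope = (81.25 − 161.25)/(26 − 10) = −5, so P = 211.25 − 5Q.
Supply slope = (168 − 80)/(26 − 10) = 5.5, so P = 25 + 5.5Q.
Competitive equilibrium: 211.25 − 5Q = 25 + 5.5Q → Q* = 17.7381, P* = 122.5595.
At Q = 14.9: demand price = 211.25 − 5·14.9 = 136.75; supply price = 25 + 5.5·14.9 = 106.95.
ΔQ = 17.7381 − 14.9 = 2.8381; wedge = 136.75 − 106.95 = 29.8.
Deadweight loss = ½ × 2.8381 × 29.8 = 42.29.

42.29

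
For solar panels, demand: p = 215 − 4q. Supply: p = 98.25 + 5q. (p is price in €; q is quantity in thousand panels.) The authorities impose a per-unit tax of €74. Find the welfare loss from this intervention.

€304.22 thousand

Competitive equilibrium: 215 − 4q = 98.25 + 5q → q* = 12.9722, p* = 163.1111.
With the tax, the buyer price exceeds the seller price by 74: (215 − 4q) − (98.25 + 5q) = 74 → q' = 4.75.
Δq = 12.9722 − 4.75 = 8.2222; the wedge equals the tax, 74.
The triangle = ½ × 8.2222 × 74 = €304.22 thousand.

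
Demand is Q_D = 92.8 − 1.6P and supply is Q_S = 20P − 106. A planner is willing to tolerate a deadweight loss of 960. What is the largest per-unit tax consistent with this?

36

In inverse form: demand P = 58 − 0.625Q, supply P = 5.3 + 0.05Q.
Competitive equilibrium: 58 − 0.625Q = 5.3 + 0.05Q → Q* = 78.0741, P* = 9.2037.
A tax t gives ΔQ = t/0.675 and wedge t, so DWL = t²/1.35.
t²/1.35 = 960 → t² = 1296 → t = 36.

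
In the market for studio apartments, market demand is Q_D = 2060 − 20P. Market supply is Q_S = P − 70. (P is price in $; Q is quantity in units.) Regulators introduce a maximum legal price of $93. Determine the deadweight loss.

$37.30

In inverse form: demand P = 103 − 0.05Q, supply P = 70 + Q.
Competitive equilibrium: 103 − 0.05Q = 70 + Q → Q* = 31.4286, P* = 101.4286.
At the ceiling P = 93, quantity supplied = (93 − 70)/1 = 23.
Willingness to pay at Q' = 23: 103 − 0.05·23 = 101.85.
ΔQ = 31.4286 − 23 = 8.4286; wedge = 101.85 − 93 = 8.85.
Welfare loss = ½ × 8.4286 × 8.85 = $37.30.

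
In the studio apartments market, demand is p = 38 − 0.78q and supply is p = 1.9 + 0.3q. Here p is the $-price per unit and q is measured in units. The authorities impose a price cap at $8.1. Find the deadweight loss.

$87.91

Competitive equilibrium: 38 − 0.78q = 1.9 + 0.3q → q* = 33.4259, p* = 11.9278.
At the ceiling p = 8.1, quantity supplied = (8.1 − 1.9)/0.3 = 20.6667.
Willingness to pay at q' = 20.6667: 38 − 0.78·20.6667 = 21.88.
Δq = 33.4259 − 20.6667 = 12.7592; wedge = 21.88 − 8.1 = 13.78.
DWL = ½ × 12.7592 × 13.78 = $87.91.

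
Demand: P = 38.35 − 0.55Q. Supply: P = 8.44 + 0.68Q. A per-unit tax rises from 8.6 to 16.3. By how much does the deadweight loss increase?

Competitive equilibrium: 38.35 − 0.55Q = 8.44 + 0.68Q → Q* = 24.3171, P* = 24.9756.
For a per-unit tax t: ΔQ = t/1.23, so DWL = ½·t·(t/1.23) = t²/2.46.
At t = 8.6: DWL = 30.065. At t = 16.3: DWL = 108.004.
Increase = 108.004 − 30.065 = 77.94.

77.94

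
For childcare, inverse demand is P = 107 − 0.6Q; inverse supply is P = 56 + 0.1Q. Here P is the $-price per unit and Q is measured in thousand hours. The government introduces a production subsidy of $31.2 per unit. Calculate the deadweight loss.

$695.31 thousand

Competitive equilibrium: 107 − 0.6Q = 56 + 0.1Q → Q* = 72.85714, P* = 63.28571.
The subsidy lowers effective supply by 31.2: P = 24.8 + 0.1Q.
New quantity: 107 − 0.6Q = 24.8 + 0.1Q → Q' = 117.42857.
Overproduction ΔQ = 117.42857 − 72.85714 = 44.57143; wedge = subsidy = 31.2.
Welfare loss = ½ × 44.57143 × 31.2 = $695.31 thousand.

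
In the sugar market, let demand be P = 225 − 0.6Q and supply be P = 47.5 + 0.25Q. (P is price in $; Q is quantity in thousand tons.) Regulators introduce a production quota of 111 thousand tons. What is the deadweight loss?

$4067.01 thousand

Competitive equilibrium: 225 − 0.6Q = 47.5 + 0.25Q → Q* = 208.8235, P* = 99.7059.
At Q = 111: demand price = 225 − 0.6·111 = 158.4; supply price = 47.5 + 0.25·111 = 75.25.
ΔQ = 208.8235 − 111 = 97.8235; wedge = 158.4 − 75.25 = 83.15.
Deadweight loss = ½ × 97.8235 × 83.15 = $4067.01 thousand.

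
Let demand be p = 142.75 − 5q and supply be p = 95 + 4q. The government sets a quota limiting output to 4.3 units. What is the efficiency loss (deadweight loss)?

4.55

Competitive equilibrium: 142.75 − 5q = 95 + 4q → q* = 5.3056, p* = 116.2222.
At q = 4.3: demand price = 142.75 − 5·4.3 = 121.25; supply price = 95 + 4·4.3 = 112.2.
Δq = 5.3056 − 4.3 = 1.0056; wedge = 121.25 − 112.2 = 9.05.
DWL = ½ × 1.0056 × 9.05 = 4.55.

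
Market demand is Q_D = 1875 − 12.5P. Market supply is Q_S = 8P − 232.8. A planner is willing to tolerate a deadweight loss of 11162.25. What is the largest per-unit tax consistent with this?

67.65

In inverse form: demand P = 150 − 0.08Q, supply P = 29.1 + 0.125Q.
Competitive equilibrium: 150 − 0.08Q = 29.1 + 0.125Q → Q* = 589.7561, P* = 102.8195.
A tax t gives ΔQ = t/0.205 and wedge t, so DWL = t²/0.41.
t²/0.41 = 11162.25 → t² = 4576.5225 → t = 67.65.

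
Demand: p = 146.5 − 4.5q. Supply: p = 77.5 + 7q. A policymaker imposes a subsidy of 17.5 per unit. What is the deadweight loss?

13.32

Competitive equilibrium: 146.5 − 4.5q = 77.5 + 7q → q* = 6, p* = 119.5.
The subsidy lowers effective supply by 17.5: p = 60 + 7q.
New quantity: 146.5 − 4.5q = 60 + 7q → q' = 7.52174.
Overproduction Δq = 7.52174 − 6 = 1.52174; wedge = subsidy = 17.5.
The triangle = ½ × 1.52174 × 17.5 = 13.32.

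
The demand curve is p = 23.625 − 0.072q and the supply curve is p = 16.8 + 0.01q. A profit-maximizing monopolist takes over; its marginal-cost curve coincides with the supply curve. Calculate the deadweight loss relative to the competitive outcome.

62.08

Competitive equilibrium: 23.625 − 0.072q = 16.8 + 0.01q → q* = 83.2317, p* = 17.6323.
Marginal revenue: MR = 23.625 − 0.144q. Set MR = MC: 23.625 − 0.144q = 16.8 + 0.01q → q_m = 44.3182.
Price p_m = 23.625 − 0.072·44.3182 = 20.4341; MC(q_m) = 16.8 + 0.01·44.3182 = 17.2432.
Competitive q* = 83.2317, so Δq = 38.9135; wedge = 20.4341 − 17.2432 = 3.1909.
The triangle = ½ × 38.9135 × 3.1909 = 62.08.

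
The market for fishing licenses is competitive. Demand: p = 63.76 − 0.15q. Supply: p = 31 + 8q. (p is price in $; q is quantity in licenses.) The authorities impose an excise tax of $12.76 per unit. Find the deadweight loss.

$9.99

Competitive equilibrium: 63.76 − 0.15q = 31 + 8q → q* = 4.0196, p* = 63.1571.
With the tax, the buyer price exceeds the seller price by 12.76: (63.76 − 0.15q) − (31 + 8q) = 12.76 → q' = 2.454.
Δq = 4.0196 − 2.454 = 1.5656; the wedge equals the tax, 12.76.
Deadweight loss = ½ × 1.5656 × 12.76 = $9.99.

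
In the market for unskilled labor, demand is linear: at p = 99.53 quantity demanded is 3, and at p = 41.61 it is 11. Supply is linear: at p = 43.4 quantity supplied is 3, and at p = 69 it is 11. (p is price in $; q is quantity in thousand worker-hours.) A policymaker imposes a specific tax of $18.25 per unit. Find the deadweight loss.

$15.95 thousand

Demand slope = (41.61 − 99.53)/(11 − 3) = −7.24, so p = 121.25 − 7.24q.
Supply slope = (69 − 43.4)/(11 − 3) = 3.2, so p = 33.8 + 3.2q.
Competitive equilibrium: 121.25 − 7.24q = 33.8 + 3.2q → q* = 8.3764, p* = 60.6046.
With the tax, the buyer price exceeds the seller price by 18.25: (121.25 − 7.24q) − (33.8 + 3.2q) = 18.25 → q' = 6.6284.
Δq = 8.3764 − 6.6284 = 1.748; the wedge equals the tax, 18.25.
DWL = ½ × 1.748 × 18.25 = $15.95 thousand.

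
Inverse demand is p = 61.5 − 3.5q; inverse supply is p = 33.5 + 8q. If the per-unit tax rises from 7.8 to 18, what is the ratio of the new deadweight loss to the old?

5.325

Competitive equilibrium: 61.5 − 3.5q = 33.5 + 8q → q* = 2.4348, p* = 52.9783.
For a per-unit tax t: Δq = t/11.5, so DWL = ½·t·(t/11.5) = t²/23.
At t = 7.8: DWL = 2.645. At t = 18: DWL = 14.087.
Ratio = (18/7.8)² = 5.325.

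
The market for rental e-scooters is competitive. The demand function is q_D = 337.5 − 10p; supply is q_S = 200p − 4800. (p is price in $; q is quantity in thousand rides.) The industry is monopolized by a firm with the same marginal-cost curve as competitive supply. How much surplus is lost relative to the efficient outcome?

In inverse form: demand p = 33.75 − 0.1q, supply p = 24 + 0.005q.
Competitive equilibrium: 33.75 − 0.1q = 24 + 0.005q → q* = 92.8571, p* = 24.4643.
Marginal revenue: MR = 33.75 − 0.2q. Set MR = MC: 33.75 − 0.2q = 24 + 0.005q → q_m = 47.561.
Price p_m = 33.75 − 0.1·47.561 = 28.9939; MC(q_m) = 24 + 0.005·47.561 = 24.2378.
Competitive q* = 92.8571, so Δq = 45.2961; wedge = 28.9939 − 24.2378 = 4.7561.
Welfare loss = ½ × 45.2961 × 4.7561 = $107.72 thousand.

$107.72 thousand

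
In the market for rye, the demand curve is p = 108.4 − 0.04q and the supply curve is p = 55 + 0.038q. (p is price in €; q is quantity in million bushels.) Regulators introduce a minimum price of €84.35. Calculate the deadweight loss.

Competitive equilibrium: 108.4 − 0.04q = 55 + 0.038q → q* = 684.6154, p* = 81.0154.
At the floor p = 84.35, quantity demanded = (108.4 − 84.35)/0.04 = 601.25.
Sellers' marginal cost at q' = 601.25: 55 + 0.038·601.25 = 77.8475.
Δq = 684.6154 − 601.25 = 83.3654; wedge = 84.35 − 77.8475 = 6.5025.
DWL = ½ × 83.3654 × 6.5025 = €271.04 million.

€271.04 million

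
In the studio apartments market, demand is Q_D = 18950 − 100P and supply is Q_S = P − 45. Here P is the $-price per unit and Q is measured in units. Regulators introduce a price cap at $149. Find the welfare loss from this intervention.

In inverse form: demand P = 189.5 − 0.01Q, supply P = 45 + Q.
Competitive equilibrium: 189.5 − 0.01Q = 45 + Q → Q* = 143.0693, P* = 188.0693.
At the ceiling P = 149, quantity supplied = (149 − 45)/1 = 104.
Willingness to pay at Q' = 104: 189.5 − 0.01·104 = 188.46.
ΔQ = 143.0693 − 104 = 39.0693; wedge = 188.46 − 149 = 39.46.
The triangle = ½ × 39.0693 × 39.46 = $770.84.

$770.84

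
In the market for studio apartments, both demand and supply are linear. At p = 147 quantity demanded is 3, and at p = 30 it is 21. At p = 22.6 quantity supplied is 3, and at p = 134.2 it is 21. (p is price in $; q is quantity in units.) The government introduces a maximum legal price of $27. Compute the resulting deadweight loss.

$524.18

Demand slope = (30 − 147)/(21 − 3) = −6.5, so p = 166.5 − 6.5q.
Supply slope = (134.2 − 22.6)/(21 − 3) = 6.2, so p = 4 + 6.2q.
Competitive equilibrium: 166.5 − 6.5q = 4 + 6.2q → q* = 12.7953, p* = 83.3307.
At the ceiling p = 27, quantity supplied = (27 − 4)/6.2 = 3.7097.
Willingness to pay at q' = 3.7097: 166.5 − 6.5·3.7097 = 142.387.
Δq = 12.7953 − 3.7097 = 9.0856; wedge = 142.387 − 27 = 115.387.
The triangle = ½ × 9.0856 × 115.387 = $524.18.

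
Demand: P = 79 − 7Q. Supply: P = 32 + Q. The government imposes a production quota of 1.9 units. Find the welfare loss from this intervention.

Competitive equilibrium: 79 − 7Q = 32 + Q → Q* = 5.875, P* = 37.875.
At Q = 1.9: demand price = 79 − 7·1.9 = 65.7; supply price = 32 + 1·1.9 = 33.9.
ΔQ = 5.875 − 1.9 = 3.975; wedge = 65.7 − 33.9 = 31.8.
Welfare loss = ½ × 3.975 × 31.8 = 63.20.

63.20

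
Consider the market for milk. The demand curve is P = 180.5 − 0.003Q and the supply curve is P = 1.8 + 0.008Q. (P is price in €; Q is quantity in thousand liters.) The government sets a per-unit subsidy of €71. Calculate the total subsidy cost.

Competitive equilibrium: 180.5 − 0.003Q = 1.8 + 0.008Q → Q* = 16245.4545, P* = 131.7636.
The subsidy lowers effective supply by 71: P = 0.008Q − 69.2.
New quantity: 180.5 − 0.003Q = 0.008Q − 69.2 → Q' = 22700.
Total subsidy cost = 71 × 22700 = €1611700 thousand.

€1611700 thousand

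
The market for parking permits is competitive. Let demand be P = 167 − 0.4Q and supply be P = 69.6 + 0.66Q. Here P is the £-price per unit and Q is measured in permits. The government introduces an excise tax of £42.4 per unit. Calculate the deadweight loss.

£848

Competitive equilibrium: 167 − 0.4Q = 69.6 + 0.66Q → Q* = 91.8868, P* = 130.2453.
With the tax, the buyer price exceeds the seller price by 42.4: (167 − 0.4Q) − (69.6 + 0.66Q) = 42.4 → Q' = 51.8868.
ΔQ = 91.8868 − 51.8868 = 40; the wedge equals the tax, 42.4.
The triangle = ½ × 40 × 42.4 = £848.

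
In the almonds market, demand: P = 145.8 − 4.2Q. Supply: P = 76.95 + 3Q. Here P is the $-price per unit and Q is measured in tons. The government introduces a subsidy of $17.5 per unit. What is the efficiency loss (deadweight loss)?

$21.27

Competitive equilibrium: 145.8 − 4.2Q = 76.95 + 3Q → Q* = 9.5625, P* = 105.6375.
The subsidy lowers effective supply by 17.5: P = 59.45 + 3Q.
New quantity: 145.8 − 4.2Q = 59.45 + 3Q → Q' = 11.9931.
Overproduction ΔQ = 11.9931 − 9.5625 = 2.4306; wedge = subsidy = 17.5.
Deadweight loss = ½ × 2.4306 × 17.5 = $21.27.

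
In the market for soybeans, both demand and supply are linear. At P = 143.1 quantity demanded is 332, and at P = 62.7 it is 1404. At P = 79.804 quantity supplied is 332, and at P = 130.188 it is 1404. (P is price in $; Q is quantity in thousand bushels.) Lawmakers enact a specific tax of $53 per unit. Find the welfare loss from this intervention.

Demand slope = (62.7 − 143.1)/(1404 − 332) = −0.075, so P = 168 − 0.075Q.
Supply slope = (130.188 − 79.804)/(1404 − 332) = 0.047, so P = 64.2 + 0.047Q.
Competitive equilibrium: 168 − 0.075Q = 64.2 + 0.047Q → Q* = 850.8197, P* = 104.1885.
With the tax, the buyer price exceeds the seller price by 53: (168 − 0.075Q) − (64.2 + 0.047Q) = 53 → Q' = 416.3934.
ΔQ = 850.8197 − 416.3934 = 434.4263; the wedge equals the tax, 53.
Welfare loss = ½ × 434.4263 × 53 = $11512.30 thousand.

$11512.30 thousand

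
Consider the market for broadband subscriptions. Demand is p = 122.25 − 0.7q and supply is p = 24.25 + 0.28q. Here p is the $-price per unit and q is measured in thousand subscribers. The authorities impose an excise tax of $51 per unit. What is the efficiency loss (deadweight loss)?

$1327.04 thousand

Competitive equilibrium: 122.25 − 0.7q = 24.25 + 0.28q → q* = 100, p* = 52.25.
With the tax, the buyer price exceeds the seller price by 51: (122.25 − 0.7q) − (24.25 + 0.28q) = 51 → q' = 47.9592.
Δq = 100 − 47.9592 = 52.0408; the wedge equals the tax, 51.
Welfare loss = ½ × 52.0408 × 51 = $1327.04 thousand.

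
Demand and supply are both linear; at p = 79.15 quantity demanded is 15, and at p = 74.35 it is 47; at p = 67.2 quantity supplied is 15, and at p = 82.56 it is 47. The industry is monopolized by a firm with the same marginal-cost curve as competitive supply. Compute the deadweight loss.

13.44

Demand slope = (74.35 − 79.15)/(47 − 15) = −0.15, so p = 81.4 − 0.15q.
Supply slope = (82.56 − 67.2)/(47 − 15) = 0.48, so p = 60 + 0.48q.
Competitive equilibrium: 81.4 − 0.15q = 60 + 0.48q → q* = 33.9683, p* = 76.3048.
Marginal revenue: MR = 81.4 − 0.3q. Set MR = MC: 81.4 − 0.3q = 60 + 0.48q → q_m = 27.4359.
Price p_m = 81.4 − 0.15·27.4359 = 77.2846; MC(q_m) = 60 + 0.48·27.4359 = 73.1692.
Competitive q* = 33.9683, so Δq = 6.5324; wedge = 77.2846 − 73.1692 = 4.1154.
Deadweight loss = ½ × 6.5324 × 4.1154 = 13.44.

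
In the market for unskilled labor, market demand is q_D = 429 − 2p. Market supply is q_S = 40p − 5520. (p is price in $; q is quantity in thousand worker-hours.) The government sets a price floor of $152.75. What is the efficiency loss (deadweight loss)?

$129.54 thousand

In inverse form: demand p = 214.5 − 0.5q, supply p = 138 + 0.025q.
Competitive equilibrium: 214.5 − 0.5q = 138 + 0.025q → q* = 145.7143, p* = 141.6429.
At the floor p = 152.75, quantity demanded = (214.5 − 152.75)/0.5 = 123.5.
Sellers' marginal cost at q' = 123.5: 138 + 0.025·123.5 = 141.0875.
Δq = 145.7143 − 123.5 = 22.2143; wedge = 152.75 − 141.0875 = 11.6625.
Welfare loss = ½ × 22.2143 × 11.6625 = $129.54 thousand.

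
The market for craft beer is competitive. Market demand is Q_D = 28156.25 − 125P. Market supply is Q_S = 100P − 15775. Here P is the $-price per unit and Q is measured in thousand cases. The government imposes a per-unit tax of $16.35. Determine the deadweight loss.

$7425.625 thousand

In inverse form: demand P = 225.25 − 0.008Q, supply P = 157.75 + 0.01Q.
Competitive equilibrium: 225.25 − 0.008Q = 157.75 + 0.01Q → Q* = 3750, P* = 195.25.
With the tax, the buyer price exceeds the seller price by 16.35: (225.25 − 0.008Q) − (157.75 + 0.01Q) = 16.35 → Q' = 2841.6667.
ΔQ = 3750 − 2841.6667 = 908.3333; the wedge equals the tax, 16.35.
The triangle = ½ × 908.3333 × 16.35 = $7425.625 thousand.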